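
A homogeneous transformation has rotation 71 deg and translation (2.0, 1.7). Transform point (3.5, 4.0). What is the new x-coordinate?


x' = cos(theta)*px - sin(theta)*py + tx
= 0.3256*3.5 - 0.9455*4.0 + 2.0
= -0.6426


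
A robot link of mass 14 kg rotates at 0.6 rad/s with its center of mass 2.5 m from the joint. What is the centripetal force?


F = m * omega^2 * r
= 14 * 0.6^2 * 2.5
= 14 * 0.36 * 2.5
= 12.6 N


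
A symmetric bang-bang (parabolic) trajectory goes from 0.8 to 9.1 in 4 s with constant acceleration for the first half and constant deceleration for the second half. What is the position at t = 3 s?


Symmetric rest-to-rest: each phase covers (pf-p0)/2 in time T/2. 0.5*a*(T/2)^2 = (pf-p0)/2 => a = 4*(pf-p0)/T^2
a = 4*(9.1-0.8)/4^2 = 2.075
t = 3 is in the deceleration phase (t > T/2).
p = pf - 0.5*a*(T-t)^2 = 9.1 - 0.5*2.075*1^2
= 8.0625


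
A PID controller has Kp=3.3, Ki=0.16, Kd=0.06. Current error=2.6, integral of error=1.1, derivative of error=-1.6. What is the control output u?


u = Kp*e + Ki*int(e) + Kd*de/dt
= 3.3*2.6 + 0.16*1.1 + 0.06*(-1.6)
= 8.58 + 0.176 + -0.096
= 8.66


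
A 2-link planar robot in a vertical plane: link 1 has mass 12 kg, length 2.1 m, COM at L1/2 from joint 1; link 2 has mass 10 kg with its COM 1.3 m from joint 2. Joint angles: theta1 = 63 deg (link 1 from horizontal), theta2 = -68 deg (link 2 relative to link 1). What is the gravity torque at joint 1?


Horizontal distance from joint 1 to link-1 COM:
  x_c1 = (L1/2)*cos(t1) = 1.05 * 0.454 = 0.4767 m
Horizontal distance from joint 1 to link-2 COM:
  x_c2 = L1*cos(t1) + Lc2*cos(t1+t2)
       = 2.1*0.454 + 1.3*0.9962 = 2.2484 m
tau1 = m1*g*x_c1 + m2*g*x_c2
     = 12*9.81*0.4767 + 10*9.81*2.2484
     = 56.1159 + 220.5713
     = 276.6872 Nm


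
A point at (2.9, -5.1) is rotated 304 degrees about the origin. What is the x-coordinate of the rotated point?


x' = x*cos(theta) - y*sin(theta)
cos(304 deg) = 0.5592, sin(304 deg) = -0.829
x' = 2.9 * 0.5592 - -5.1 * -0.829
= 1.6217 - 4.2281
= -2.6064


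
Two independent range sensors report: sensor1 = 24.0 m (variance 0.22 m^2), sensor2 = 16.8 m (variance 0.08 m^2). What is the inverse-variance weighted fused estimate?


w1 = (1/var1) / (1/var1 + 1/var2)
   = 4.5455 / (4.5455 + 12.5) = 0.2667
w2 = 1 - w1 = 0.7333
fused = w1*s1 + w2*s2 = 6.4 + 12.32
= 18.72 m


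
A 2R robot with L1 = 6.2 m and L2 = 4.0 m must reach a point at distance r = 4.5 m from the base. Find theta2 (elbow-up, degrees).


cos(theta2) = (r^2 - L1^2 - L2^2) / (2*L1*L2)
cos(theta2) = (20.25 - 38.44 - 16.0) / 49.6
cos(theta2) = -0.689315
theta2 = 133.5759 degrees


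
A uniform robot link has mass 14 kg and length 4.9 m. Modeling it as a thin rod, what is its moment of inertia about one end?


I = (1/3) * m * L^2
= (1/3) * 14 * 4.9^2
= 0.333333 * 14 * 24.01
= 112.0467 kg*m^2


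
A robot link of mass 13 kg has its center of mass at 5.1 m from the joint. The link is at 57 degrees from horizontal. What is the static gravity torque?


tau = m*g*L*cos(angle)
= 13 * 9.81 * 5.1 * cos(57 deg)
= 13 * 9.81 * 5.1 * 0.5446
= 354.2349 Nm


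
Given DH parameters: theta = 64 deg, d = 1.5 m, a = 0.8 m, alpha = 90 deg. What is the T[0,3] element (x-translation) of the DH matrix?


T[0,3] = a * cos(theta)
= 0.8 * cos(64 deg)
= 0.8 * 0.4384
= 0.3507


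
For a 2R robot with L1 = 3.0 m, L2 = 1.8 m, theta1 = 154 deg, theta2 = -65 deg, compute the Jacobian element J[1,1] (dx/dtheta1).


J[1,1] = -L1*sin(t1) - L2*sin(t1+t2)
= -3.0*sin(154) - 1.8*sin(89)
= -3.1148


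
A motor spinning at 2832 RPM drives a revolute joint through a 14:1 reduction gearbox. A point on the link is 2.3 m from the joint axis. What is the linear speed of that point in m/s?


omega_motor = 2832 * 2*pi/60 = 296.5663 rad/s
omega_joint = omega_motor / 14 = 21.1833 rad/s
v = omega_joint * r = 21.1833 * 2.3
= 48.7216 m/s


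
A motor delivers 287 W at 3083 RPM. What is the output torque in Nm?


omega = 3083 * 2*pi/60 = 322.851 rad/s
tau = P / omega = 287 / 322.851
= 0.889 Nm


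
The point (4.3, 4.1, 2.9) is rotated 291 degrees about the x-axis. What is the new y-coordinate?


Rotation about x-axis: y' = y*cos(theta) - z*sin(theta)
= 4.1 * 0.3584 - 2.9 * -0.9336
= 4.1767


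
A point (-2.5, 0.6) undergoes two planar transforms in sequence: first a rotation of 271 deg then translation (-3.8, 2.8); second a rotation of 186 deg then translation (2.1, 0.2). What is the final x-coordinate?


After transform 1:
x1 = cos(271)*-2.5 - sin(271)*0.6 + -3.8 = -3.2437
y1 = sin(271)*-2.5 + cos(271)*0.6 + 2.8 = 5.3101
After transform 2:
x2 = cos(186)*-3.2437 - sin(186)*5.3101 + 2.1
= 5.881


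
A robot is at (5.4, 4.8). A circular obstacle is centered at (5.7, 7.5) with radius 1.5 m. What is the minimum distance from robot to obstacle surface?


center_dist = sqrt((5.4-5.7)^2 + (4.8-7.5)^2)
= sqrt(0.09 + 7.29)
= 2.7166
min_dist = center_dist - radius = 2.7166 - 1.5 = 1.2166 m


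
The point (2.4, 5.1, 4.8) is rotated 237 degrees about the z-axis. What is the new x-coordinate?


Rotation about z-axis: x' = x*cos(theta) - y*sin(theta)
= 2.4 * -0.5446 - 5.1 * -0.8387
= 2.9701


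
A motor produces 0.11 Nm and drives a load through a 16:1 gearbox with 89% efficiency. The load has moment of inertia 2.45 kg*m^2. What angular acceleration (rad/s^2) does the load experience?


tau_out = tau_motor * N * eta
= 0.11 * 16 * 0.89 = 1.5664 Nm
alpha = tau_out / I = 1.5664 / 2.45
= 0.6393 rad/s^2


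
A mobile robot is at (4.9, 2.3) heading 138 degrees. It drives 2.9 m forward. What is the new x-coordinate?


x_new = x0 + d*cos(theta)
= 4.9 + 2.9*cos(138)
= 4.9 + -2.1551
= 2.7449


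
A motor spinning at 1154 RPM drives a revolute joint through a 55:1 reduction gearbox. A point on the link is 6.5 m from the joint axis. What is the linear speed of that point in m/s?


omega_motor = 1154 * 2*pi/60 = 120.8466 rad/s
omega_joint = omega_motor / 55 = 2.1972 rad/s
v = omega_joint * r = 2.1972 * 6.5
= 14.2819 m/s


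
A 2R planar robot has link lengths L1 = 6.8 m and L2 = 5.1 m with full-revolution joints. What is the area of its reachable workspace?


r_max = L1 + L2 = 11.9 m
r_min = |L1 - L2| = 1.7 m
Area = pi*(r_max^2 - r_min^2)
= pi*(141.61 - 2.89)
= pi * 138.72
= 435.8017 m^2


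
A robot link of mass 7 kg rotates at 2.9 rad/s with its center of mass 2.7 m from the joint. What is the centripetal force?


F = m * omega^2 * r
= 7 * 2.9^2 * 2.7
= 7 * 8.41 * 2.7
= 158.949 N


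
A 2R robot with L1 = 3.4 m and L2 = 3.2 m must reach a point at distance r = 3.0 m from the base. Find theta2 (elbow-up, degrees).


cos(theta2) = (r^2 - L1^2 - L2^2) / (2*L1*L2)
cos(theta2) = (9.0 - 11.56 - 10.24) / 21.76
cos(theta2) = -0.588235
theta2 = 126.0319 degrees


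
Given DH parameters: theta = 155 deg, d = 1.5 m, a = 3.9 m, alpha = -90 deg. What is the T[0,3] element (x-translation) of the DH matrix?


T[0,3] = a * cos(theta)
= 3.9 * cos(155 deg)
= 3.9 * -0.9063
= -3.5346


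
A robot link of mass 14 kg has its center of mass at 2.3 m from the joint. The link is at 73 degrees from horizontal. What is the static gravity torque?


tau = m*g*L*cos(angle)
= 14 * 9.81 * 2.3 * cos(73 deg)
= 14 * 9.81 * 2.3 * 0.2924
= 92.355 Nm


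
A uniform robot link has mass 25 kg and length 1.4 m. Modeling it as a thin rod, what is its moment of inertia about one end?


I = (1/3) * m * L^2
= (1/3) * 25 * 1.4^2
= 0.333333 * 25 * 1.96
= 16.3333 kg*m^2


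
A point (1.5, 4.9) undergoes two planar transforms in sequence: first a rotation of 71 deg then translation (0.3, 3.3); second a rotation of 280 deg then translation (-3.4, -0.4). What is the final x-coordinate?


After transform 1:
x1 = cos(71)*1.5 - sin(71)*4.9 + 0.3 = -3.8447
y1 = sin(71)*1.5 + cos(71)*4.9 + 3.3 = 6.3136
After transform 2:
x2 = cos(280)*-3.8447 - sin(280)*6.3136 + -3.4
= 2.15


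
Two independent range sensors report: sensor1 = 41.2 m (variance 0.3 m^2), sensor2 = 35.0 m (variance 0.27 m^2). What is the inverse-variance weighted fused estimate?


w1 = (1/var1) / (1/var1 + 1/var2)
   = 3.3333 / (3.3333 + 3.7037) = 0.4737
w2 = 1 - w1 = 0.5263
fused = w1*s1 + w2*s2 = 19.5158 + 18.4211
= 37.9368 m


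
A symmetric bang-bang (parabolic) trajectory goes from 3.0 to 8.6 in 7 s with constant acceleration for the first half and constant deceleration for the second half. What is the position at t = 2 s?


Symmetric rest-to-rest: each phase covers (pf-p0)/2 in time T/2. 0.5*a*(T/2)^2 = (pf-p0)/2 => a = 4*(pf-p0)/T^2
a = 4*(8.6-3.0)/7^2 = 0.4571
t = 2 is in the acceleration phase (t <= T/2).
p = p0 + 0.5*a*t^2 = 3.0 + 0.5*0.4571*2^2
= 3.9143


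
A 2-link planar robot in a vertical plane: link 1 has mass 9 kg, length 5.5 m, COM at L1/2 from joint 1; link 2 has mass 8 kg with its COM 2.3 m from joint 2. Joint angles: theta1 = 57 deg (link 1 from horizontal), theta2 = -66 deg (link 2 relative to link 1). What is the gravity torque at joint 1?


Horizontal distance from joint 1 to link-1 COM:
  x_c1 = (L1/2)*cos(t1) = 2.75 * 0.5446 = 1.4978 m
Horizontal distance from joint 1 to link-2 COM:
  x_c2 = L1*cos(t1) + Lc2*cos(t1+t2)
       = 5.5*0.5446 + 2.3*0.9877 = 5.2672 m
tau1 = m1*g*x_c1 + m2*g*x_c2
     = 9*9.81*1.4978 + 8*9.81*5.2672
     = 132.237 + 413.3697
     = 545.6067 Nm


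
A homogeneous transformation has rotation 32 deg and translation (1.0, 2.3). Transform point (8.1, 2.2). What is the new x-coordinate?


x' = cos(theta)*px - sin(theta)*py + tx
= 0.848*8.1 - 0.5299*2.2 + 1.0
= 6.7034


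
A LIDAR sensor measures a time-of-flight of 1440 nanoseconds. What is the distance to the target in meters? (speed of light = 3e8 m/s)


tof = 1440 ns = 1.44e-06 s
dist = c * tof / 2
= 3e8 * 1.44e-06 / 2
= 216.0 m


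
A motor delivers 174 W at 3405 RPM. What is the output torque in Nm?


omega = 3405 * 2*pi/60 = 356.5708 rad/s
tau = P / omega = 174 / 356.5708
= 0.488 Nm


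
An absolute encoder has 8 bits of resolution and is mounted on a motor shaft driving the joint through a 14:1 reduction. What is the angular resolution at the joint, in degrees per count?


counts = 2^8 = 256
effective counts at joint = 256 * 14 = 3584
resolution = 360 / 3584
= 0.1004 deg/count


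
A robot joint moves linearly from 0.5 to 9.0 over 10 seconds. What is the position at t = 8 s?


s = t/T = 8/10 = 0.8
p(t) = p0 + (pf-p0)*s
= 0.5 + (9.0 - 0.5) * 0.8
= 7.3


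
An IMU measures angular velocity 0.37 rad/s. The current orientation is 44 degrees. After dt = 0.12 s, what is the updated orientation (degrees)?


delta_theta = w * dt = 0.37 * 0.12 = 0.0444 rad
= 2.5439 deg
theta_new = 44 + 2.5439 = 46.5439 deg


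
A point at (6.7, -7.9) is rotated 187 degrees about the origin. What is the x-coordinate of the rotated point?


x' = x*cos(theta) - y*sin(theta)
cos(187 deg) = -0.9925, sin(187 deg) = -0.1219
x' = 6.7 * -0.9925 - -7.9 * -0.1219
= -6.6501 - 0.9628
= -7.6128


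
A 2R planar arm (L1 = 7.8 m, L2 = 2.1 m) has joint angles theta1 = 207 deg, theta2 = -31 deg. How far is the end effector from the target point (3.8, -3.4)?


End effector via forward kinematics:
x = L1*cos(t1) + L2*cos(t1+t2) = -9.0447
y = L1*sin(t1) + L2*sin(t1+t2) = -3.3946
Distance to target:
d = sqrt((3.8 - -9.0447)^2 + (-3.4 - -3.3946)^2)
= sqrt(164.9872 + 0.0)
= 12.8447 m


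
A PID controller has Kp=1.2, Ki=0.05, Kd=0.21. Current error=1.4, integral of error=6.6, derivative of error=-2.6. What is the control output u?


u = Kp*e + Ki*int(e) + Kd*de/dt
= 1.2*1.4 + 0.05*6.6 + 0.21*(-2.6)
= 1.68 + 0.33 + -0.546
= 1.464


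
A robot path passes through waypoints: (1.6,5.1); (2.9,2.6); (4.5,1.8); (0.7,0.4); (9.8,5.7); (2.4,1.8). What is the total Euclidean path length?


Segment lengths:
  seg1 = sqrt((1.3)^2 + (-2.5)^2) = 2.8178
  seg2 = sqrt((1.6)^2 + (-0.8)^2) = 1.7889
  seg3 = sqrt((-3.8)^2 + (-1.4)^2) = 4.0497
  seg4 = sqrt((9.1)^2 + (5.3)^2) = 10.5309
  seg5 = sqrt((-7.4)^2 + (-3.9)^2) = 8.3648
Total = 27.5521


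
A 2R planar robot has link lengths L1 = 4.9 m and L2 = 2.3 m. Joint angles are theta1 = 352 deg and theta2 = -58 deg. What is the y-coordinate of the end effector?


Convert angles to radians: theta1 = 6.1436, theta2 = -1.0123
y = L1*sin(theta1) + L2*sin(theta1+theta2)
y = -0.6819 + -2.1012
y = -2.7831


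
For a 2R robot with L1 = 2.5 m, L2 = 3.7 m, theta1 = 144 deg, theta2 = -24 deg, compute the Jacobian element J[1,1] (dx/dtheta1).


J[1,1] = -L1*sin(t1) - L2*sin(t1+t2)
= -2.5*sin(144) - 3.7*sin(120)
= -4.6738


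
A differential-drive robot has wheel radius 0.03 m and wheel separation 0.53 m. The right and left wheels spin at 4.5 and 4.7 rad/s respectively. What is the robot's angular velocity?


vR = r*wR = 0.03*4.5 = 0.135 m/s
vL = r*wL = 0.03*4.7 = 0.141 m/s
v = (vR+vL)/2 = 0.138 m/s
omega = (vR-vL)/L = -0.0113 rad/s
angular velocity = -0.0113 rad/s


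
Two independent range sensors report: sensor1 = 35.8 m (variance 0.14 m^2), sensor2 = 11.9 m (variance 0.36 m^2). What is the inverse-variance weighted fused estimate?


w1 = (1/var1) / (1/var1 + 1/var2)
   = 7.1429 / (7.1429 + 2.7778) = 0.72
w2 = 1 - w1 = 0.28
fused = w1*s1 + w2*s2 = 25.776 + 3.332
= 29.108 m


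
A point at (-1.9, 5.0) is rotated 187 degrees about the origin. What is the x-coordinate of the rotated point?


x' = x*cos(theta) - y*sin(theta)
cos(187 deg) = -0.9925, sin(187 deg) = -0.1219
x' = -1.9 * -0.9925 - 5.0 * -0.1219
= 1.8858 - -0.6093
= 2.4952


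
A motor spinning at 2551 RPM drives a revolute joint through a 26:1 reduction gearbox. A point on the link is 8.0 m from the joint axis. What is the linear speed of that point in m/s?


omega_motor = 2551 * 2*pi/60 = 267.1401 rad/s
omega_joint = omega_motor / 26 = 10.2746 rad/s
v = omega_joint * r = 10.2746 * 8.0
= 82.197 m/s


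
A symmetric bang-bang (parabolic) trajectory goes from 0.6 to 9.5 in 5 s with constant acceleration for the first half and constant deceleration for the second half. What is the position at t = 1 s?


Symmetric rest-to-rest: each phase covers (pf-p0)/2 in time T/2. 0.5*a*(T/2)^2 = (pf-p0)/2 => a = 4*(pf-p0)/T^2
a = 4*(9.5-0.6)/5^2 = 1.424
t = 1 is in the acceleration phase (t <= T/2).
p = p0 + 0.5*a*t^2 = 0.6 + 0.5*1.424*1^2
= 1.312


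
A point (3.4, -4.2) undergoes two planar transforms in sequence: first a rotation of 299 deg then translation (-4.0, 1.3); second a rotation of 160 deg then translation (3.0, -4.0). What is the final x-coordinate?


After transform 1:
x1 = cos(299)*3.4 - sin(299)*-4.2 + -4.0 = -6.0251
y1 = sin(299)*3.4 + cos(299)*-4.2 + 1.3 = -3.7099
After transform 2:
x2 = cos(160)*-6.0251 - sin(160)*-3.7099 + 3.0
= 9.9306


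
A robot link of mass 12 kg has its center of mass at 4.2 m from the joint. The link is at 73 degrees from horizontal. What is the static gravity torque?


tau = m*g*L*cos(angle)
= 12 * 9.81 * 4.2 * cos(73 deg)
= 12 * 9.81 * 4.2 * 0.2924
= 144.5556 Nm


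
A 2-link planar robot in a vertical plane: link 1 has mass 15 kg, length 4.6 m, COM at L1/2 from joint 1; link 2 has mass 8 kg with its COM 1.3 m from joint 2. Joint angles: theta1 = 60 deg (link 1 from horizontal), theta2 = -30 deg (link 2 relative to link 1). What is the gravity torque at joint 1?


Horizontal distance from joint 1 to link-1 COM:
  x_c1 = (L1/2)*cos(t1) = 2.3 * 0.5 = 1.15 m
Horizontal distance from joint 1 to link-2 COM:
  x_c2 = L1*cos(t1) + Lc2*cos(t1+t2)
       = 4.6*0.5 + 1.3*0.866 = 3.4258 m
tau1 = m1*g*x_c1 + m2*g*x_c2
     = 15*9.81*1.15 + 8*9.81*3.4258
     = 169.2225 + 268.8594
     = 438.0819 Nm


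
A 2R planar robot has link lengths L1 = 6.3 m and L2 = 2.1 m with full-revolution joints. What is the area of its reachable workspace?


r_max = L1 + L2 = 8.4 m
r_min = |L1 - L2| = 4.2 m
Area = pi*(r_max^2 - r_min^2)
= pi*(70.56 - 17.64)
= pi * 52.92
= 166.2531 m^2


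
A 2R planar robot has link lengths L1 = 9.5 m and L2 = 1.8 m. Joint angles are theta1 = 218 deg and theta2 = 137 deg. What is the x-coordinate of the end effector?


Convert angles to radians: theta1 = 3.8048, theta2 = 2.3911
x = L1*cos(theta1) + L2*cos(theta1+theta2)
x = -7.4861 + 1.7932
x = -5.693


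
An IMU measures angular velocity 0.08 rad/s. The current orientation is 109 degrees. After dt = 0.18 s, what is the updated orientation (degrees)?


delta_theta = w * dt = 0.08 * 0.18 = 0.0144 rad
= 0.8251 deg
theta_new = 109 + 0.8251 = 109.8251 deg


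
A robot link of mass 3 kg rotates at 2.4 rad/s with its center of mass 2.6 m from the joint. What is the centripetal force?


F = m * omega^2 * r
= 3 * 2.4^2 * 2.6
= 3 * 5.76 * 2.6
= 44.928 N


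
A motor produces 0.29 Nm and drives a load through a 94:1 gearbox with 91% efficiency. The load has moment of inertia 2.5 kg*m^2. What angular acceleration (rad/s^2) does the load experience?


tau_out = tau_motor * N * eta
= 0.29 * 94 * 0.91 = 24.8066 Nm
alpha = tau_out / I = 24.8066 / 2.5
= 9.9226 rad/s^2


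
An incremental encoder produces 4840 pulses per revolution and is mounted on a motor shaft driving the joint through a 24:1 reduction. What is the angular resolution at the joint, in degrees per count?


counts per rev = 4840
effective counts at joint = 4840 * 24 = 116160
resolution = 360 / 116160
= 0.0031 deg/count


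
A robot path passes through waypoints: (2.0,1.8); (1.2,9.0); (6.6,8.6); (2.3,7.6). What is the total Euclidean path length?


Segment lengths:
  seg1 = sqrt((-0.8)^2 + (7.2)^2) = 7.2443
  seg2 = sqrt((5.4)^2 + (-0.4)^2) = 5.4148
  seg3 = sqrt((-4.3)^2 + (-1.0)^2) = 4.4147
Total = 17.0739


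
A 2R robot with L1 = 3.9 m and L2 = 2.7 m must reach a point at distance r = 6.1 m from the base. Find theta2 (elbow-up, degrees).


cos(theta2) = (r^2 - L1^2 - L2^2) / (2*L1*L2)
cos(theta2) = (37.21 - 15.21 - 7.29) / 21.06
cos(theta2) = 0.698481
theta2 = 45.6948 degrees


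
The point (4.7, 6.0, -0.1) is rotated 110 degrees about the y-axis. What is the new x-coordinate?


Rotation about y-axis: x' = x*cos(theta) + z*sin(theta)
= 4.7 * -0.342 + -0.1 * 0.9397
= -1.7015


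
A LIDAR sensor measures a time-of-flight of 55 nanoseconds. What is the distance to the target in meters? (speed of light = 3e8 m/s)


tof = 55 ns = 5.5e-08 s
dist = c * tof / 2
= 3e8 * 5.5e-08 / 2
= 8.25 m


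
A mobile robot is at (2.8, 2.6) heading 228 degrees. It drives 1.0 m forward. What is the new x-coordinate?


x_new = x0 + d*cos(theta)
= 2.8 + 1.0*cos(228)
= 2.8 + -0.6691
= 2.1309


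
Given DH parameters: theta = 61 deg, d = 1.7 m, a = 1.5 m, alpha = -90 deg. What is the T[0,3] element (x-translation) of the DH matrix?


T[0,3] = a * cos(theta)
= 1.5 * cos(61 deg)
= 1.5 * 0.4848
= 0.7272


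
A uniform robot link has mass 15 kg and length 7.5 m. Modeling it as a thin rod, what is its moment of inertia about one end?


I = (1/3) * m * L^2
= (1/3) * 15 * 7.5^2
= 0.333333 * 15 * 56.25
= 281.25 kg*m^2


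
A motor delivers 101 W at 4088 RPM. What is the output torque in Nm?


omega = 4088 * 2*pi/60 = 428.0944 rad/s
tau = P / omega = 101 / 428.0944
= 0.2359 Nm


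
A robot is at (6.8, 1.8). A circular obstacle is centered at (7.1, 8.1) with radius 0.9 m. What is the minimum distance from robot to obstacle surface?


center_dist = sqrt((6.8-7.1)^2 + (1.8-8.1)^2)
= sqrt(0.09 + 39.69)
= 6.3071
min_dist = center_dist - radius = 6.3071 - 0.9 = 5.4071 m


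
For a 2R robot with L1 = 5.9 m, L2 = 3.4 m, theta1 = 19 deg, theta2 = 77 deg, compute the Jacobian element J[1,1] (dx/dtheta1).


J[1,1] = -L1*sin(t1) - L2*sin(t1+t2)
= -5.9*sin(19) - 3.4*sin(96)
= -5.3022


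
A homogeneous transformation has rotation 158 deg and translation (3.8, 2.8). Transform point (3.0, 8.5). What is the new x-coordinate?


x' = cos(theta)*px - sin(theta)*py + tx
= -0.9272*3.0 - 0.3746*8.5 + 3.8
= -2.1657


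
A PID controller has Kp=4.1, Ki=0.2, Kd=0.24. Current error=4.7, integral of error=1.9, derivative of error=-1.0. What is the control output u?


u = Kp*e + Ki*int(e) + Kd*de/dt
= 4.1*4.7 + 0.2*1.9 + 0.24*(-1.0)
= 19.27 + 0.38 + -0.24
= 19.41


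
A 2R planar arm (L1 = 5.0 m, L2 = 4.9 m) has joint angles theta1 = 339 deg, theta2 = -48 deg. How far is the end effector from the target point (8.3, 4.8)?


End effector via forward kinematics:
x = L1*cos(t1) + L2*cos(t1+t2) = 6.4239
y = L1*sin(t1) + L2*sin(t1+t2) = -6.3664
Distance to target:
d = sqrt((8.3 - 6.4239)^2 + (4.8 - -6.3664)^2)
= sqrt(3.5197 + 124.6881)
= 11.3229 m


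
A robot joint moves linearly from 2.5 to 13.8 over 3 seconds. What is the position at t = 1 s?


s = t/T = 1/3 = 0.3333
p(t) = p0 + (pf-p0)*s
= 2.5 + (13.8 - 2.5) * 0.3333
= 6.2667


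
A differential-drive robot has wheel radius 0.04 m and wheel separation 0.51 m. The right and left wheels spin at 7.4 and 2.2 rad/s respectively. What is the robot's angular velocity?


vR = r*wR = 0.04*7.4 = 0.296 m/s
vL = r*wL = 0.04*2.2 = 0.088 m/s
v = (vR+vL)/2 = 0.192 m/s
omega = (vR-vL)/L = 0.4078 rad/s
angular velocity = 0.4078 rad/s


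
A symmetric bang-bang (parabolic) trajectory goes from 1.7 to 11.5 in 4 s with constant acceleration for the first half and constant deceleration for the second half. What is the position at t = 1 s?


Symmetric rest-to-rest: each phase covers (pf-p0)/2 in time T/2. 0.5*a*(T/2)^2 = (pf-p0)/2 => a = 4*(pf-p0)/T^2
a = 4*(11.5-1.7)/4^2 = 2.45
t = 1 is in the acceleration phase (t <= T/2).
p = p0 + 0.5*a*t^2 = 1.7 + 0.5*2.45*1^2
= 2.925


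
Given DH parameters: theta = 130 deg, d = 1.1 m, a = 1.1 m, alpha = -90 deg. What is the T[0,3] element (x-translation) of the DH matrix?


T[0,3] = a * cos(theta)
= 1.1 * cos(130 deg)
= 1.1 * -0.6428
= -0.7071


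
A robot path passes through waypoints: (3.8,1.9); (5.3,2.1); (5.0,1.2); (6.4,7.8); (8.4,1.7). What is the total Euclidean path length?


Segment lengths:
  seg1 = sqrt((1.5)^2 + (0.2)^2) = 1.5133
  seg2 = sqrt((-0.3)^2 + (-0.9)^2) = 0.9487
  seg3 = sqrt((1.4)^2 + (6.6)^2) = 6.7469
  seg4 = sqrt((2.0)^2 + (-6.1)^2) = 6.4195
Total = 15.6283


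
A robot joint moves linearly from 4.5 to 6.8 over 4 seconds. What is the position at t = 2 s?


s = t/T = 2/4 = 0.5
p(t) = p0 + (pf-p0)*s
= 4.5 + (6.8 - 4.5) * 0.5
= 5.65


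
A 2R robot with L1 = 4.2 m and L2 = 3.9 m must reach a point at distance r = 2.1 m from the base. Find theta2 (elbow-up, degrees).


cos(theta2) = (r^2 - L1^2 - L2^2) / (2*L1*L2)
cos(theta2) = (4.41 - 17.64 - 15.21) / 32.76
cos(theta2) = -0.868132
theta2 = 150.2423 degrees


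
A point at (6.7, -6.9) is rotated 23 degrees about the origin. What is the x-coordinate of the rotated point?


x' = x*cos(theta) - y*sin(theta)
cos(23 deg) = 0.9205, sin(23 deg) = 0.3907
x' = 6.7 * 0.9205 - -6.9 * 0.3907
= 6.1674 - -2.696
= 8.8634


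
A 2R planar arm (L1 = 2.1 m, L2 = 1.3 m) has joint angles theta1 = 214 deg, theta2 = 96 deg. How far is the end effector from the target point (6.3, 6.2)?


End effector via forward kinematics:
x = L1*cos(t1) + L2*cos(t1+t2) = -0.9054
y = L1*sin(t1) + L2*sin(t1+t2) = -2.1702
Distance to target:
d = sqrt((6.3 - -0.9054)^2 + (6.2 - -2.1702)^2)
= sqrt(51.9171 + 70.0596)
= 11.0443 m


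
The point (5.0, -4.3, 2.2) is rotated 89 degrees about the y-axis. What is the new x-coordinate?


Rotation about y-axis: x' = x*cos(theta) + z*sin(theta)
= 5.0 * 0.0175 + 2.2 * 0.9998
= 2.2869


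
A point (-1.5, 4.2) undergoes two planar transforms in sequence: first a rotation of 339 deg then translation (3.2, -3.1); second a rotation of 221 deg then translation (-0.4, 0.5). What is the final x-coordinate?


After transform 1:
x1 = cos(339)*-1.5 - sin(339)*4.2 + 3.2 = 3.3048
y1 = sin(339)*-1.5 + cos(339)*4.2 + -3.1 = 1.3586
After transform 2:
x2 = cos(221)*3.3048 - sin(221)*1.3586 + -0.4
= -2.0028


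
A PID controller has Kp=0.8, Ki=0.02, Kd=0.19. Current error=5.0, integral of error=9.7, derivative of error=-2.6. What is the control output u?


u = Kp*e + Ki*int(e) + Kd*de/dt
= 0.8*5.0 + 0.02*9.7 + 0.19*(-2.6)
= 4.0 + 0.194 + -0.494
= 3.7


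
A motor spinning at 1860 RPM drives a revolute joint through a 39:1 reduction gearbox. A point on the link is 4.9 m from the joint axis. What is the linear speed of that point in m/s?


omega_motor = 1860 * 2*pi/60 = 194.7787 rad/s
omega_joint = omega_motor / 39 = 4.9943 rad/s
v = omega_joint * r = 4.9943 * 4.9
= 24.4722 m/s


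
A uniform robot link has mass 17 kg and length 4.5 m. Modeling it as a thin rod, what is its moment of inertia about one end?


I = (1/3) * m * L^2
= (1/3) * 17 * 4.5^2
= 0.333333 * 17 * 20.25
= 114.75 kg*m^2


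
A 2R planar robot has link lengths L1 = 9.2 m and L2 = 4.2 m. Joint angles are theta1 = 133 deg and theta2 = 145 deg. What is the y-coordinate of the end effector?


Convert angles to radians: theta1 = 2.3213, theta2 = 2.5307
y = L1*sin(theta1) + L2*sin(theta1+theta2)
y = 6.7285 + -4.1591
y = 2.5693


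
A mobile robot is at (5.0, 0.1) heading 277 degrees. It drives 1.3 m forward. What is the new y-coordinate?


y_new = y0 + d*sin(theta)
= 0.1 + 1.3*sin(277)
= 0.1 + -1.2903
= -1.1903


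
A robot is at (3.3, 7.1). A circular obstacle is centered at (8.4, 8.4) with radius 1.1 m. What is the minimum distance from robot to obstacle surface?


center_dist = sqrt((3.3-8.4)^2 + (7.1-8.4)^2)
= sqrt(26.01 + 1.69)
= 5.2631
min_dist = center_dist - radius = 5.2631 - 1.1 = 4.1631 m


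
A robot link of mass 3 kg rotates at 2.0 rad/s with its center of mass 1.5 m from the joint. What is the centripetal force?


F = m * omega^2 * r
= 3 * 2.0^2 * 1.5
= 3 * 4.0 * 1.5
= 18.0 N


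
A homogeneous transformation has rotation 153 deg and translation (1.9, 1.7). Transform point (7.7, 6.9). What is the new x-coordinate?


x' = cos(theta)*px - sin(theta)*py + tx
= -0.891*7.7 - 0.454*6.9 + 1.9
= -8.0933


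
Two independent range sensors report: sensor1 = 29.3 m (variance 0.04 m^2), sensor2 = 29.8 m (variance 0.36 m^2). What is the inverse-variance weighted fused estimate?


w1 = (1/var1) / (1/var1 + 1/var2)
   = 25.0 / (25.0 + 2.7778) = 0.9
w2 = 1 - w1 = 0.1
fused = w1*s1 + w2*s2 = 26.37 + 2.98
= 29.35 m


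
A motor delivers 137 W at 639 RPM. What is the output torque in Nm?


omega = 639 * 2*pi/60 = 66.9159 rad/s
tau = P / omega = 137 / 66.9159
= 2.0473 Nm


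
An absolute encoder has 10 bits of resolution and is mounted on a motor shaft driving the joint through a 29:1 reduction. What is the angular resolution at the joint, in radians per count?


counts = 2^10 = 1024
effective counts at joint = 1024 * 29 = 29696
resolution = 2*pi / 29696
= 2.1158e-04 rad/count


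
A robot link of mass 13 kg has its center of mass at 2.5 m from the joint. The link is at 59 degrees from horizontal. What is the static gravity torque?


tau = m*g*L*cos(angle)
= 13 * 9.81 * 2.5 * cos(59 deg)
= 13 * 9.81 * 2.5 * 0.515
= 164.207 Nm


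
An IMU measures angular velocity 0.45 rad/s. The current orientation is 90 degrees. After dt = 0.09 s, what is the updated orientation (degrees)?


delta_theta = w * dt = 0.45 * 0.09 = 0.0405 rad
= 2.3205 deg
theta_new = 90 + 2.3205 = 92.3205 deg


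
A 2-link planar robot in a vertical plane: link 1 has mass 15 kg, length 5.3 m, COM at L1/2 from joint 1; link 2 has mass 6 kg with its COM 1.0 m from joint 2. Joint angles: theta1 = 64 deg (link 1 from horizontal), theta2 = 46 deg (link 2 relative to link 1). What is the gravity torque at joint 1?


Horizontal distance from joint 1 to link-1 COM:
  x_c1 = (L1/2)*cos(t1) = 2.65 * 0.4384 = 1.1617 m
Horizontal distance from joint 1 to link-2 COM:
  x_c2 = L1*cos(t1) + Lc2*cos(t1+t2)
       = 5.3*0.4384 + 1.0*-0.342 = 1.9813 m
tau1 = m1*g*x_c1 + m2*g*x_c2
     = 15*9.81*1.1617 + 6*9.81*1.9813
     = 170.9417 + 116.6221
     = 287.5638 Nm


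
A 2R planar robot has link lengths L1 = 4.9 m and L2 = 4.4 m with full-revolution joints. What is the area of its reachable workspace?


r_max = L1 + L2 = 9.3 m
r_min = |L1 - L2| = 0.5 m
Area = pi*(r_max^2 - r_min^2)
= pi*(86.49 - 0.25)
= pi * 86.24
= 270.931 m^2


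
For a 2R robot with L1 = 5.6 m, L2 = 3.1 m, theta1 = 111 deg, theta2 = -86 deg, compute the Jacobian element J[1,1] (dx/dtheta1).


J[1,1] = -L1*sin(t1) - L2*sin(t1+t2)
= -5.6*sin(111) - 3.1*sin(25)
= -6.5382


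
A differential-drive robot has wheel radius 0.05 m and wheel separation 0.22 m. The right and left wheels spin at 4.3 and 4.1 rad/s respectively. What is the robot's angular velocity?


vR = r*wR = 0.05*4.3 = 0.215 m/s
vL = r*wL = 0.05*4.1 = 0.205 m/s
v = (vR+vL)/2 = 0.21 m/s
omega = (vR-vL)/L = 0.0455 rad/s
angular velocity = 0.0455 rad/s


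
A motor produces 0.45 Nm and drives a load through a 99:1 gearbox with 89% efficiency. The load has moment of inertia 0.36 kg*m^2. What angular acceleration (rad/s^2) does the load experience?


tau_out = tau_motor * N * eta
= 0.45 * 99 * 0.89 = 39.6495 Nm
alpha = tau_out / I = 39.6495 / 0.36
= 110.1375 rad/s^2


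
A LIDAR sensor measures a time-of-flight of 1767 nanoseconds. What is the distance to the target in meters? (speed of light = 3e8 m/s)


tof = 1767 ns = 1.767e-06 s
dist = c * tof / 2
= 3e8 * 1.767e-06 / 2
= 265.05 m


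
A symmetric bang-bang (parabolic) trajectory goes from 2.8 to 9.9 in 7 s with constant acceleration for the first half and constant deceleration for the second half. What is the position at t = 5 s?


Symmetric rest-to-rest: each phase covers (pf-p0)/2 in time T/2. 0.5*a*(T/2)^2 = (pf-p0)/2 => a = 4*(pf-p0)/T^2
a = 4*(9.9-2.8)/7^2 = 0.5796
t = 5 is in the deceleration phase (t > T/2).
p = pf - 0.5*a*(T-t)^2 = 9.9 - 0.5*0.5796*2^2
= 8.7408


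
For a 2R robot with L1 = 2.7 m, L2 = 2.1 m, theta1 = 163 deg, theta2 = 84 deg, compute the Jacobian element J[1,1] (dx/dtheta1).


J[1,1] = -L1*sin(t1) - L2*sin(t1+t2)
= -2.7*sin(163) - 2.1*sin(247)
= 1.1437


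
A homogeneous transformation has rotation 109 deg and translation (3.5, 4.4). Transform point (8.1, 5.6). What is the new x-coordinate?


x' = cos(theta)*px - sin(theta)*py + tx
= -0.3256*8.1 - 0.9455*5.6 + 3.5
= -4.432


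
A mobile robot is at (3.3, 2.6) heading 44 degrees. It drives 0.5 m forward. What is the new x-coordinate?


x_new = x0 + d*cos(theta)
= 3.3 + 0.5*cos(44)
= 3.3 + 0.3597
= 3.6597


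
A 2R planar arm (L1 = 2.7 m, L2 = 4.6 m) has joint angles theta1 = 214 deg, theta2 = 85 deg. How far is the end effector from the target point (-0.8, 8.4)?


End effector via forward kinematics:
x = L1*cos(t1) + L2*cos(t1+t2) = -0.0083
y = L1*sin(t1) + L2*sin(t1+t2) = -5.5331
Distance to target:
d = sqrt((-0.8 - -0.0083)^2 + (8.4 - -5.5331)^2)
= sqrt(0.6268 + 194.1305)
= 13.9555 m


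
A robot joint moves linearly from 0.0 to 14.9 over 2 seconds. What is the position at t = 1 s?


s = t/T = 1/2 = 0.5
p(t) = p0 + (pf-p0)*s
= 0.0 + (14.9 - 0.0) * 0.5
= 7.45


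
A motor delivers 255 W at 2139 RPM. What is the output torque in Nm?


omega = 2139 * 2*pi/60 = 223.9956 rad/s
tau = P / omega = 255 / 223.9956
= 1.1384 Nm


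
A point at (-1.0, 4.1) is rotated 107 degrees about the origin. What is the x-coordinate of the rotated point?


x' = x*cos(theta) - y*sin(theta)
cos(107 deg) = -0.2924, sin(107 deg) = 0.9563
x' = -1.0 * -0.2924 - 4.1 * 0.9563
= 0.2924 - 3.9208
= -3.6285


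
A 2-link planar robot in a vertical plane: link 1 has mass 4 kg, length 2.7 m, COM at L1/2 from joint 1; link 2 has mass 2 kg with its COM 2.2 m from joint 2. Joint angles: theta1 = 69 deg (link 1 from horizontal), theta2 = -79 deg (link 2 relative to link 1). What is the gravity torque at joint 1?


Horizontal distance from joint 1 to link-1 COM:
  x_c1 = (L1/2)*cos(t1) = 1.35 * 0.3584 = 0.4838 m
Horizontal distance from joint 1 to link-2 COM:
  x_c2 = L1*cos(t1) + Lc2*cos(t1+t2)
       = 2.7*0.3584 + 2.2*0.9848 = 3.1342 m
tau1 = m1*g*x_c1 + m2*g*x_c2
     = 4*9.81*0.4838 + 2*9.81*3.1342
     = 18.9842 + 61.4924
     = 80.4766 Nm


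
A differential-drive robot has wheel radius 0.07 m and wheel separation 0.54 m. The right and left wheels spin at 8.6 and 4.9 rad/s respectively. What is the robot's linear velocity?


vR = r*wR = 0.07*8.6 = 0.602 m/s
vL = r*wL = 0.07*4.9 = 0.343 m/s
v = (vR+vL)/2 = 0.4725 m/s
omega = (vR-vL)/L = 0.4796 rad/s
linear velocity = 0.4725 m/s


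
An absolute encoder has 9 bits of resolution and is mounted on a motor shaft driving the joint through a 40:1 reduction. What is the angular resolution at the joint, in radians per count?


counts = 2^9 = 512
effective counts at joint = 512 * 40 = 20480
resolution = 2*pi / 20480
= 3.0680e-04 rad/count


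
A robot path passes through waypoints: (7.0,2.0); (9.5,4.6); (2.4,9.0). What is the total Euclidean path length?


Segment lengths:
  seg1 = sqrt((2.5)^2 + (2.6)^2) = 3.6069
  seg2 = sqrt((-7.1)^2 + (4.4)^2) = 8.3528
Total = 11.9598


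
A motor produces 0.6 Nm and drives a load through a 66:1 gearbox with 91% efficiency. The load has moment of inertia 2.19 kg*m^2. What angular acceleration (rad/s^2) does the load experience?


tau_out = tau_motor * N * eta
= 0.6 * 66 * 0.91 = 36.036 Nm
alpha = tau_out / I = 36.036 / 2.19
= 16.4548 rad/s^2


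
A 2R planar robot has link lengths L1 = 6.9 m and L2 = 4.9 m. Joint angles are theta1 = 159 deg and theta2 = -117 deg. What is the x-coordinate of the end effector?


Convert angles to radians: theta1 = 2.7751, theta2 = -2.042
x = L1*cos(theta1) + L2*cos(theta1+theta2)
x = -6.4417 + 3.6414
x = -2.8003


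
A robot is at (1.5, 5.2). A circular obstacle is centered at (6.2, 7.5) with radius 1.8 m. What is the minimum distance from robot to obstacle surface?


center_dist = sqrt((1.5-6.2)^2 + (5.2-7.5)^2)
= sqrt(22.09 + 5.29)
= 5.2326
min_dist = center_dist - radius = 5.2326 - 1.8 = 3.4326 m


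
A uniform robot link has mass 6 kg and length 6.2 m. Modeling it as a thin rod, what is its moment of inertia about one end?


I = (1/3) * m * L^2
= (1/3) * 6 * 6.2^2
= 0.333333 * 6 * 38.44
= 76.88 kg*m^2


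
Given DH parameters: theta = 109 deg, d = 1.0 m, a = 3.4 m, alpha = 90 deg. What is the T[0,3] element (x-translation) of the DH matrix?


T[0,3] = a * cos(theta)
= 3.4 * cos(109 deg)
= 3.4 * -0.3256
= -1.1069


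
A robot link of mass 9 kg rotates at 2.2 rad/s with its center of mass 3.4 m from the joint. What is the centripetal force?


F = m * omega^2 * r
= 9 * 2.2^2 * 3.4
= 9 * 4.84 * 3.4
= 148.104 N


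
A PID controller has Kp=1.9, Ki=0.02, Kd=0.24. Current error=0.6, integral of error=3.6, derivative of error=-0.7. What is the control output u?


u = Kp*e + Ki*int(e) + Kd*de/dt
= 1.9*0.6 + 0.02*3.6 + 0.24*(-0.7)
= 1.14 + 0.072 + -0.168
= 1.044


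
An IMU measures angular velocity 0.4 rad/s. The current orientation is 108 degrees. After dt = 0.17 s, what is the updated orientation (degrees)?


delta_theta = w * dt = 0.4 * 0.17 = 0.068 rad
= 3.8961 deg
theta_new = 108 + 3.8961 = 111.8961 deg


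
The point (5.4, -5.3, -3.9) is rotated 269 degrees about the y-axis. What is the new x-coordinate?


Rotation about y-axis: x' = x*cos(theta) + z*sin(theta)
= 5.4 * -0.0175 + -3.9 * -0.9998
= 3.8052


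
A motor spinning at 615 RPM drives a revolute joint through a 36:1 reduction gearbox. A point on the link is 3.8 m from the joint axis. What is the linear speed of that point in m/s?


omega_motor = 615 * 2*pi/60 = 64.4026 rad/s
omega_joint = omega_motor / 36 = 1.789 rad/s
v = omega_joint * r = 1.789 * 3.8
= 6.7981 m/s


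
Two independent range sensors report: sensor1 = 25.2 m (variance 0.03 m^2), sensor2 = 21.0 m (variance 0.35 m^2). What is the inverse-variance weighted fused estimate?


w1 = (1/var1) / (1/var1 + 1/var2)
   = 33.3333 / (33.3333 + 2.8571) = 0.9211
w2 = 1 - w1 = 0.0789
fused = w1*s1 + w2*s2 = 23.2105 + 1.6579
= 24.8684 m


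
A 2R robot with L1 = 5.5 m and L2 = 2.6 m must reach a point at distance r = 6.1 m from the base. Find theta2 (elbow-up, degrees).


cos(theta2) = (r^2 - L1^2 - L2^2) / (2*L1*L2)
cos(theta2) = (37.21 - 30.25 - 6.76) / 28.6
cos(theta2) = 0.006993
theta2 = 89.5993 degrees


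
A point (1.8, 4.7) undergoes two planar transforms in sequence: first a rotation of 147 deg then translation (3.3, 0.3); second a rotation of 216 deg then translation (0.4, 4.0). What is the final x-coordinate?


After transform 1:
x1 = cos(147)*1.8 - sin(147)*4.7 + 3.3 = -0.7694
y1 = sin(147)*1.8 + cos(147)*4.7 + 0.3 = -2.6614
After transform 2:
x2 = cos(216)*-0.7694 - sin(216)*-2.6614 + 0.4
= -0.5419


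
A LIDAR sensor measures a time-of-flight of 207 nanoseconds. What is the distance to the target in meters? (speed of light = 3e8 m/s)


tof = 207 ns = 2.07e-07 s
dist = c * tof / 2
= 3e8 * 2.07e-07 / 2
= 31.05 m


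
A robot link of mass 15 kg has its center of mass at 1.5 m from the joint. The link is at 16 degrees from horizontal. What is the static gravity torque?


tau = m*g*L*cos(angle)
= 15 * 9.81 * 1.5 * cos(16 deg)
= 15 * 9.81 * 1.5 * 0.9613
= 212.1745 Nm


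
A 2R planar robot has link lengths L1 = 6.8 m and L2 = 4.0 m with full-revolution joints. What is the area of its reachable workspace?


r_max = L1 + L2 = 10.8 m
r_min = |L1 - L2| = 2.8 m
Area = pi*(r_max^2 - r_min^2)
= pi*(116.64 - 7.84)
= pi * 108.8
= 341.8053 m^2


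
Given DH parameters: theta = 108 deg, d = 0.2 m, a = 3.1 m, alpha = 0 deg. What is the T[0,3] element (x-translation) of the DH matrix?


T[0,3] = a * cos(theta)
= 3.1 * cos(108 deg)
= 3.1 * -0.309
= -0.958


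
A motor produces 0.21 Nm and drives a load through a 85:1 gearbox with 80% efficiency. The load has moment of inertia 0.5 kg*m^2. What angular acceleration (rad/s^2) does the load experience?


tau_out = tau_motor * N * eta
= 0.21 * 85 * 0.8 = 14.28 Nm
alpha = tau_out / I = 14.28 / 0.5
= 28.56 rad/s^2


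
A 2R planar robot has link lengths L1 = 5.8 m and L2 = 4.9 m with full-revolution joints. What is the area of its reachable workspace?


r_max = L1 + L2 = 10.7 m
r_min = |L1 - L2| = 0.9 m
Area = pi*(r_max^2 - r_min^2)
= pi*(114.49 - 0.81)
= pi * 113.68
= 357.1363 m^2


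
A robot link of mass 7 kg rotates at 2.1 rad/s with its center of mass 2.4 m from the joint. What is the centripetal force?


F = m * omega^2 * r
= 7 * 2.1^2 * 2.4
= 7 * 4.41 * 2.4
= 74.088 N


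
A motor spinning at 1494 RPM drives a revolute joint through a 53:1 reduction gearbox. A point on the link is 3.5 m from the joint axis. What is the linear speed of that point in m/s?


omega_motor = 1494 * 2*pi/60 = 156.4513 rad/s
omega_joint = omega_motor / 53 = 2.9519 rad/s
v = omega_joint * r = 2.9519 * 3.5
= 10.3317 m/s


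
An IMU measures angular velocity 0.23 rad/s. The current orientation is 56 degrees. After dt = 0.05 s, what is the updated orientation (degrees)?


delta_theta = w * dt = 0.23 * 0.05 = 0.0115 rad
= 0.6589 deg
theta_new = 56 + 0.6589 = 56.6589 deg


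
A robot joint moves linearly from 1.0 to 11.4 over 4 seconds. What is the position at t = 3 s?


s = t/T = 3/4 = 0.75
p(t) = p0 + (pf-p0)*s
= 1.0 + (11.4 - 1.0) * 0.75
= 8.8


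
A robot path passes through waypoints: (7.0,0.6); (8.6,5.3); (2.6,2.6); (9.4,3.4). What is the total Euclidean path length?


Segment lengths:
  seg1 = sqrt((1.6)^2 + (4.7)^2) = 4.9649
  seg2 = sqrt((-6.0)^2 + (-2.7)^2) = 6.5795
  seg3 = sqrt((6.8)^2 + (0.8)^2) = 6.8469
Total = 18.3913


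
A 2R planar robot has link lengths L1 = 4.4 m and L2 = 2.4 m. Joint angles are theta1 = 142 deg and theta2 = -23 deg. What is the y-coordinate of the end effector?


Convert angles to radians: theta1 = 2.4784, theta2 = -0.4014
y = L1*sin(theta1) + L2*sin(theta1+theta2)
y = 2.7089 + 2.0991
y = 4.808


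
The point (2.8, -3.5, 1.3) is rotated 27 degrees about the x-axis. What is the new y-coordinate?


Rotation about x-axis: y' = y*cos(theta) - z*sin(theta)
= -3.5 * 0.891 - 1.3 * 0.454
= -3.7087
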